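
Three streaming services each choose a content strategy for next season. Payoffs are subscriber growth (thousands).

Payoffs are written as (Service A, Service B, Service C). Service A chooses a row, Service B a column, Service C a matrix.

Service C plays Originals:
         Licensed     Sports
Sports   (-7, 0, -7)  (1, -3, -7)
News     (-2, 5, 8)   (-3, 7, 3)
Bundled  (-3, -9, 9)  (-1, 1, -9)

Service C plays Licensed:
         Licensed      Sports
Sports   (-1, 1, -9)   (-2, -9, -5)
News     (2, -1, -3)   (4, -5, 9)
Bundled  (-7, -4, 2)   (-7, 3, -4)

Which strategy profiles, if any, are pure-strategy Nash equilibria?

(Sports, Licensed, Originals): Service A can switch to News (-7 → -2). Not NE.
(Sports, Licensed, Licensed): Service A can switch to News (-1 → 2). Not NE.
(Sports, Sports, Originals): Service B can switch to Licensed (-3 → 0). Not NE.
(Sports, Sports, Licensed): Service A can switch to News (-2 → 4). Not NE.
(News, Licensed, Originals): Service B can switch to Sports (5 → 7). Not NE.
(News, Licensed, Licensed): Service C can switch to Originals (-3 → 8). Not NE.
(News, Sports, Originals): Service A can switch to Sports (-3 → 1). Not NE.
(News, Sports, Licensed): Service B can switch to Licensed (-5 → -1). Not NE.
(Bundled, Licensed, Originals): Service A can switch to News (-3 → -2). Not NE.
(Bundled, Licensed, Licensed): Service A can switch to Sports (-7 → -1). Not NE.
(Bundled, Sports, Originals): Service A can switch to Sports (-1 → 1). Not NE.
(Bundled, Sports, Licensed): Service A can switch to Sports (-7 → -2). Not NE.

This game has no pure Nash equilibrium.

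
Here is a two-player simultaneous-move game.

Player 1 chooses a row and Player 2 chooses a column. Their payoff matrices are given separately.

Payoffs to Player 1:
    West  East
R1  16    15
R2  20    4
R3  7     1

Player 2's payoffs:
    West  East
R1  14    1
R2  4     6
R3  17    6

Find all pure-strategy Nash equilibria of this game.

Player 1 against West: payoffs 16, 20, 7 → best response R2.
Player 1 against East: payoffs 15, 4, 1 → best response R1.
Player 2 against R1: payoffs 14, 1 → best response West.
Player 2 against R2: payoffs 4, 6 → best response East.
Player 2 against R3: payoffs 17, 6 → best response West.
No profile is a mutual best response for all players.

none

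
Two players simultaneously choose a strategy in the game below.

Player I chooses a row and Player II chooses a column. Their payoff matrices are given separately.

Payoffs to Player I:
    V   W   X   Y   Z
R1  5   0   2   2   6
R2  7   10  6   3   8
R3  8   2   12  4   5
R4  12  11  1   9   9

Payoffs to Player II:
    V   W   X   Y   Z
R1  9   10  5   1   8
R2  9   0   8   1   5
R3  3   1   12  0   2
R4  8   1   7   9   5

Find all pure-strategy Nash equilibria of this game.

(R3, X); (R4, Y)

For each player, find the best response to each opponent profile; mutual best responses are the pure NE.
Player I against V: payoffs 5, 7, 8, 12 → best response R4.
Player I against W: payoffs 0, 10, 2, 11 → best response R4.
Player I against X: payoffs 2, 6, 12, 1 → best response R3.
Player I against Y: payoffs 2, 3, 4, 9 → best response R4.
Player I against Z: payoffs 6, 8, 5, 9 → best response R4.
Player II against R1: payoffs 9, 10, 5, 1, 8 → best response W.
Player II against R2: payoffs 9, 0, 8, 1, 5 → best response V.
Player II against R3: payoffs 3, 1, 12, 0, 2 → best response X.
Player II against R4: payoffs 8, 1, 7, 9, 5 → best response Y.
Mutual best responses: (R3, X); (R4, Y).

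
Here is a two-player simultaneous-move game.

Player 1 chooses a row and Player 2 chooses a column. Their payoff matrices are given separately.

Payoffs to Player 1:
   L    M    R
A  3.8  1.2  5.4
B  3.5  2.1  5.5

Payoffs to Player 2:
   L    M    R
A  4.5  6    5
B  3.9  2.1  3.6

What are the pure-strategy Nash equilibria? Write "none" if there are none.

Player 1 against L: payoffs 3.8, 3.5 → best response A.
Player 1 against M: payoffs 1.2, 2.1 → best response B.
Player 1 against R: payoffs 5.4, 5.5 → best response B.
Player 2 against A: payoffs 4.5, 6, 5 → best response M.
Player 2 against B: payoffs 3.9, 2.1, 3.6 → best response L.
No profile is a mutual best response for all players.

none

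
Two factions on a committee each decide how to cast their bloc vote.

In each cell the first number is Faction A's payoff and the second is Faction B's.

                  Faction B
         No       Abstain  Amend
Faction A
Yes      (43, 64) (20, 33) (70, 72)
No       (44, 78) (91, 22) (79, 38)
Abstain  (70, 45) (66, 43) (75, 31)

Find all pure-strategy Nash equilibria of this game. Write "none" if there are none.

(Yes, No): Faction A can switch to No (43 → 44). Not NE.
(Yes, Abstain): Faction A can switch to No (20 → 91). Not NE.
(Yes, Amend): Faction A can switch to No (70 → 79). Not NE.
(No, No): Faction A can switch to Abstain (44 → 70). Not NE.
(No, Abstain): Faction B can switch to No (22 → 78). Not NE.
(No, Amend): Faction B can switch to No (38 → 78). Not NE.
(Abstain, No): Faction A gets 70, best alternative 44; Faction B gets 45, best alternative 43. No profitable deviation — NE.
(Abstain, Abstain): Faction A can switch to No (66 → 91). Not NE.
(Abstain, Amend): Faction A can switch to No (75 → 79). Not NE.

(Abstain, No)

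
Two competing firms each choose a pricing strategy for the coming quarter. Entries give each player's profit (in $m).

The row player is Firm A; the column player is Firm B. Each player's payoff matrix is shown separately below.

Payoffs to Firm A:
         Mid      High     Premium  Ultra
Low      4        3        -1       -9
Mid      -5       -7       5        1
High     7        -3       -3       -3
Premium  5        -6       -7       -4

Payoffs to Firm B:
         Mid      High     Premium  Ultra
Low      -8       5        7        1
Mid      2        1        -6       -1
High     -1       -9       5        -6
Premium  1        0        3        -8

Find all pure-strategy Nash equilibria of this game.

This game has no pure Nash equilibrium.

For each strategy profile, look for a profitable unilateral deviation.
(Low, Mid): Firm A can switch to High (4 → 7). Not NE.
(Low, High): Firm B can switch to Premium (5 → 7). Not NE.
(Low, Premium): Firm A can switch to Mid (-1 → 5). Not NE.
(Low, Ultra): Firm A can switch to Mid (-9 → 1). Not NE.
(Mid, Mid): Firm A can switch to Low (-5 → 4). Not NE.
(Mid, High): Firm A can switch to Low (-7 → 3). Not NE.
(The remaining 10 profiles each have a profitable deviation by the same check.)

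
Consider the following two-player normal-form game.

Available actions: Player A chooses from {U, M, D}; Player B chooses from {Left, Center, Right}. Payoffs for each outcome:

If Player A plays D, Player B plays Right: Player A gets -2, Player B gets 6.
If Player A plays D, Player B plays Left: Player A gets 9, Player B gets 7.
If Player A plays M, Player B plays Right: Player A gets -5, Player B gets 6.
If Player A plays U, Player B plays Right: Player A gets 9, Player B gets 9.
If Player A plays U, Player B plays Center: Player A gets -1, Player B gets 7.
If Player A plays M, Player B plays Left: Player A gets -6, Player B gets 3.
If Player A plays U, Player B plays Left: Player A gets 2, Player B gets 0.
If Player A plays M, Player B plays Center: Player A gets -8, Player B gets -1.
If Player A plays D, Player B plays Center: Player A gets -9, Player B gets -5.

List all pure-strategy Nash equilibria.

The pure Nash equilibria are (U, Right), (D, Left).

For each player, find the best response to each opponent profile; mutual best responses are the pure NE.
Player A against Left: payoffs 2, -6, 9 → best response D.
Player A against Center: payoffs -1, -8, -9 → best response U.
Player A against Right: payoffs 9, -5, -2 → best response U.
Player B against U: payoffs 0, 7, 9 → best response Right.
Player B against M: payoffs 3, -1, 6 → best response Right.
Player B against D: payoffs 7, -5, 6 → best response Left.
Mutual best responses: (U, Right); (D, Left).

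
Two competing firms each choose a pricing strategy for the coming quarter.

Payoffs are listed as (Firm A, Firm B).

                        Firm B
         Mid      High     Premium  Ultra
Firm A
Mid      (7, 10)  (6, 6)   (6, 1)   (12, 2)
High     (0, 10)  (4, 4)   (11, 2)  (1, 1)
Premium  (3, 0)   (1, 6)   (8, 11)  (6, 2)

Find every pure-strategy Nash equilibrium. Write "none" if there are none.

Firm A against Mid: payoffs 7, 0, 3 → best response Mid.
Firm A against High: payoffs 6, 4, 1 → best response Mid.
Firm A against Premium: payoffs 6, 11, 8 → best response High.
Firm A against Ultra: payoffs 12, 1, 6 → best response Mid.
Firm B against Mid: payoffs 10, 6, 1, 2 → best response Mid.
Firm B against High: payoffs 10, 4, 2, 1 → best response Mid.
Firm B against Premium: payoffs 0, 6, 11, 2 → best response Premium.
Mutual best responses: (Mid, Mid).

The unique pure-strategy Nash equilibrium is (Mid, Mid).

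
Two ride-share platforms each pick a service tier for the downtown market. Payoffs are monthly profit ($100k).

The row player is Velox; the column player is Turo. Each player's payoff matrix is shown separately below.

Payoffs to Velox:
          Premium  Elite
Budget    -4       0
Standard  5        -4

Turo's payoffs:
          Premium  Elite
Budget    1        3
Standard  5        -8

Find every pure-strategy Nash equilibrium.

(Budget, Premium): Velox can switch to Standard (-4 → 5). Not NE.
(Budget, Elite): Velox gets 0, best alternative -4; Turo gets 3, best alternative 1. No profitable deviation — NE.
(Standard, Premium): Velox gets 5, best alternative -4; Turo gets 5, best alternative -8. No profitable deviation — NE.
(Standard, Elite): Velox can switch to Budget (-4 → 0). Not NE.

The pure Nash equilibria are (Budget, Elite) and (Standard, Premium).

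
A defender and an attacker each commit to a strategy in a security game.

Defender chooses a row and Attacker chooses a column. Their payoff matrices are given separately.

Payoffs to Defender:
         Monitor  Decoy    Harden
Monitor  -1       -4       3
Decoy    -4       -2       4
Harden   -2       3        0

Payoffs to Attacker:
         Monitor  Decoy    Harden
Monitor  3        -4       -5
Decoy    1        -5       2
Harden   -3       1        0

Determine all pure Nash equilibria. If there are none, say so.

(Monitor, Monitor): Defender gets -1, best alternative -2; Attacker gets 3, best alternative -4. No profitable deviation — NE.
(Monitor, Decoy): Defender can switch to Decoy (-4 → -2). Not NE.
(Monitor, Harden): Defender can switch to Decoy (3 → 4). Not NE.
(Decoy, Monitor): Defender can switch to Monitor (-4 → -1). Not NE.
(Decoy, Decoy): Defender can switch to Harden (-2 → 3). Not NE.
(Decoy, Harden): Defender gets 4, best alternative 3; Attacker gets 2, best alternative 1. No profitable deviation — NE.
(Harden, Monitor): Defender can switch to Monitor (-2 → -1). Not NE.
(Harden, Decoy): Defender gets 3, best alternative -2; Attacker gets 1, best alternative 0. No profitable deviation — NE.
(Harden, Harden): Defender can switch to Monitor (0 → 3). Not NE.

Pure-strategy Nash equilibria: (Monitor, Monitor) and (Decoy, Harden) and (Harden, Decoy)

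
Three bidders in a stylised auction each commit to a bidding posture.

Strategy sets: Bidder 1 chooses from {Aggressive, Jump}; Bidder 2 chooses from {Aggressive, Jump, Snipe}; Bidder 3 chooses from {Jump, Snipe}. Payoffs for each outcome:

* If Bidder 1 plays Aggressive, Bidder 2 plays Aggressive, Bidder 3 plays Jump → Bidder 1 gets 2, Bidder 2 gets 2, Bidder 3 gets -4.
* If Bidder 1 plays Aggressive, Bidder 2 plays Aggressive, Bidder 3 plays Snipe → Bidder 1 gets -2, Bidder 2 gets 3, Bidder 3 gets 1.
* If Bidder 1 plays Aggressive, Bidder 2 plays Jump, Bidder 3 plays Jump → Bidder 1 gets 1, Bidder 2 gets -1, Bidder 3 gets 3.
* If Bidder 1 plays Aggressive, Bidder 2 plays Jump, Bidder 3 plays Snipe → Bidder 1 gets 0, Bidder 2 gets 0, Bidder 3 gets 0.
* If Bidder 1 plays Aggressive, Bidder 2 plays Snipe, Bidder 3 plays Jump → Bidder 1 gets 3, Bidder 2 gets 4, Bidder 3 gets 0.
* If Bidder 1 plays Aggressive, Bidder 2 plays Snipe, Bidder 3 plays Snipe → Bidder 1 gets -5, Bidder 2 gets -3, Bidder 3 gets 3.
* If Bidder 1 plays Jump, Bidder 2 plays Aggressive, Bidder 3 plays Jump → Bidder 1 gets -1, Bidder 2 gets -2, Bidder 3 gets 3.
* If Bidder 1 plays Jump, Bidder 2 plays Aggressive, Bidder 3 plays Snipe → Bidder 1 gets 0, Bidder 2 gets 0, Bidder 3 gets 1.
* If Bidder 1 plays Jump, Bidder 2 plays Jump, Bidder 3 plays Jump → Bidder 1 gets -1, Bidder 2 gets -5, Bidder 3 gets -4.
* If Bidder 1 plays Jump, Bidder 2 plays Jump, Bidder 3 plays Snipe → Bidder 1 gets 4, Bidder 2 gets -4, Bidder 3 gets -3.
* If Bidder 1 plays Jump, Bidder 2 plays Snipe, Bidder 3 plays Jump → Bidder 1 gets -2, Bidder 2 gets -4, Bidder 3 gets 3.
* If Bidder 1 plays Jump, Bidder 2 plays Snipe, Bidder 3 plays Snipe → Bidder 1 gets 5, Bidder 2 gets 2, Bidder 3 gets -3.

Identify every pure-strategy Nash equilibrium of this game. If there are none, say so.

(Aggressive, Aggressive, Jump): Bidder 2 can switch to Snipe (2 → 4). Not NE.
(Aggressive, Aggressive, Snipe): Bidder 1 can switch to Jump (-2 → 0). Not NE.
(Aggressive, Jump, Jump): Bidder 2 can switch to Aggressive (-1 → 2). Not NE.
(Aggressive, Jump, Snipe): Bidder 1 can switch to Jump (0 → 4). Not NE.
(Aggressive, Snipe, Jump): Bidder 3 can switch to Snipe (0 → 3). Not NE.
(Aggressive, Snipe, Snipe): Bidder 1 can switch to Jump (-5 → 5). Not NE.
(Jump, Aggressive, Jump): Bidder 1 can switch to Aggressive (-1 → 2). Not NE.
(Jump, Aggressive, Snipe): Bidder 2 can switch to Snipe (0 → 2). Not NE.
(Jump, Jump, Jump): Bidder 1 can switch to Aggressive (-1 → 1). Not NE.
(Jump, Jump, Snipe): Bidder 2 can switch to Aggressive (-4 → 0). Not NE.
(Jump, Snipe, Jump): Bidder 1 can switch to Aggressive (-2 → 3). Not NE.
(Jump, Snipe, Snipe): Bidder 3 can switch to Jump (-3 → 3). Not NE.

No pure-strategy Nash equilibrium.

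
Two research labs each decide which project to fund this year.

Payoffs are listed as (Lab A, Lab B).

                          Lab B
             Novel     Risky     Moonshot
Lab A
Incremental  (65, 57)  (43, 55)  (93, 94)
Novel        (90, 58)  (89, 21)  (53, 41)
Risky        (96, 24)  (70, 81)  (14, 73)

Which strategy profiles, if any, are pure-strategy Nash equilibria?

For each player, find the best response to each opponent profile; mutual best responses are the pure NE.
Lab A against Novel: payoffs 65, 90, 96 → best response Risky.
Lab A against Risky: payoffs 43, 89, 70 → best response Novel.
Lab A against Moonshot: payoffs 93, 53, 14 → best response Incremental.
Lab B against Incremental: payoffs 57, 55, 94 → best response Moonshot.
Lab B against Novel: payoffs 58, 21, 41 → best response Novel.
Lab B against Risky: payoffs 24, 81, 73 → best response Risky.
Mutual best responses: (Incremental, Moonshot).

Pure NE: (Incremental, Moonshot)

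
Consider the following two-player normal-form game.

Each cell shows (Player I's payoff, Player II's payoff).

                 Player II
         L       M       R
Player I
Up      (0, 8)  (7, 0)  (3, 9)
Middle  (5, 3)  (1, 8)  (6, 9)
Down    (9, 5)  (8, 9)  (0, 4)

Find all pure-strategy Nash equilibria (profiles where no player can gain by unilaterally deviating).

For each player, find the best response to each opponent profile; mutual best responses are the pure NE.
Player I against L: payoffs 0, 5, 9 → best response Down.
Player I against M: payoffs 7, 1, 8 → best response Down.
Player I against R: payoffs 3, 6, 0 → best response Middle.
Player II against Up: payoffs 8, 0, 9 → best response R.
Player II against Middle: payoffs 3, 8, 9 → best response R.
Player II against Down: payoffs 5, 9, 4 → best response M.
Mutual best responses: (Middle, R); (Down, M).

(Middle, R); (Down, M)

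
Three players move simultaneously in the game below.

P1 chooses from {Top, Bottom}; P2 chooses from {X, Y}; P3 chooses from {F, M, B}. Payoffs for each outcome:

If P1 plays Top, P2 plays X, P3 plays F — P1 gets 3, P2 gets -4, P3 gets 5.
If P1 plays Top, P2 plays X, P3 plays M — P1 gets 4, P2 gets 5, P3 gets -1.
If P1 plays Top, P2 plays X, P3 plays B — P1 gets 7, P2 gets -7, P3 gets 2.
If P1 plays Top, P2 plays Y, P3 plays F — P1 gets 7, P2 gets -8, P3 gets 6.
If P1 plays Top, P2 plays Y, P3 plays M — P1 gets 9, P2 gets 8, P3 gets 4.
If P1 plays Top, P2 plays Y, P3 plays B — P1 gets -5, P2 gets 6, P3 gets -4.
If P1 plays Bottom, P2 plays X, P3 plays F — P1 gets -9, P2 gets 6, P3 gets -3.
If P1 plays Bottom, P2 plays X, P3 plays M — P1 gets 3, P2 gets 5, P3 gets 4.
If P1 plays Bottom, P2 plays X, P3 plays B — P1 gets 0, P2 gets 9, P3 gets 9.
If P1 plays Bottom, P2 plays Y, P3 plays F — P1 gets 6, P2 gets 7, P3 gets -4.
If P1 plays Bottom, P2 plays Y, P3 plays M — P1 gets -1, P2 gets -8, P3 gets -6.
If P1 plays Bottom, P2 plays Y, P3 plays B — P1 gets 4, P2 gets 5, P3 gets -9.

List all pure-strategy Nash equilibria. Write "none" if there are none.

For each strategy profile, look for a profitable unilateral deviation.
(Top, X, F): P1 gets 3, best alternative -9; P2 gets -4, best alternative -8; P3 gets 5, best alternative 2. No profitable deviation — NE.
(Top, X, M): P2 can switch to Y (5 → 8). Not NE.
(Top, X, B): P2 can switch to Y (-7 → 6). Not NE.
(Top, Y, F): P2 can switch to X (-8 → -4). Not NE.
(Top, Y, M): P3 can switch to F (4 → 6). Not NE.
(Top, Y, B): P1 can switch to Bottom (-5 → 4). Not NE.
(Bottom, X, F): P1 can switch to Top (-9 → 3). Not NE.
(Bottom, X, M): P1 can switch to Top (3 → 4). Not NE.
(Bottom, X, B): P1 can switch to Top (0 → 7). Not NE.
(Bottom, Y, F): P1 can switch to Top (6 → 7). Not NE.
(Bottom, Y, M): P1 can switch to Top (-1 → 9). Not NE.
(The remaining 1 profile has a profitable deviation by the same check.)

(Top, X, F)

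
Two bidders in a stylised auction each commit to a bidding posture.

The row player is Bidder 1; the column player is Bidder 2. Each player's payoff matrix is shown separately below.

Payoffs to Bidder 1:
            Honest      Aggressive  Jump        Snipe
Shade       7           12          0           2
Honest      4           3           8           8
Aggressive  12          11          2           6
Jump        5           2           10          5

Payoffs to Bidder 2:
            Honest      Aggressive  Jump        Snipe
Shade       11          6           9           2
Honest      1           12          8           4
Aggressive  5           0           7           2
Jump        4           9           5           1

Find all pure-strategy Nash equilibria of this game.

(Shade, Honest): Bidder 1 can switch to Aggressive (7 → 12). Not NE.
(Shade, Aggressive): Bidder 2 can switch to Honest (6 → 11). Not NE.
(Shade, Jump): Bidder 1 can switch to Honest (0 → 8). Not NE.
(Shade, Snipe): Bidder 1 can switch to Honest (2 → 8). Not NE.
(Honest, Honest): Bidder 1 can switch to Shade (4 → 7). Not NE.
(Honest, Aggressive): Bidder 1 can switch to Shade (3 → 12). Not NE.
(Honest, Jump): Bidder 1 can switch to Jump (8 → 10). Not NE.
(Honest, Snipe): Bidder 2 can switch to Aggressive (4 → 12). Not NE.
(The remaining 8 profiles each have a profitable deviation by the same check.)

none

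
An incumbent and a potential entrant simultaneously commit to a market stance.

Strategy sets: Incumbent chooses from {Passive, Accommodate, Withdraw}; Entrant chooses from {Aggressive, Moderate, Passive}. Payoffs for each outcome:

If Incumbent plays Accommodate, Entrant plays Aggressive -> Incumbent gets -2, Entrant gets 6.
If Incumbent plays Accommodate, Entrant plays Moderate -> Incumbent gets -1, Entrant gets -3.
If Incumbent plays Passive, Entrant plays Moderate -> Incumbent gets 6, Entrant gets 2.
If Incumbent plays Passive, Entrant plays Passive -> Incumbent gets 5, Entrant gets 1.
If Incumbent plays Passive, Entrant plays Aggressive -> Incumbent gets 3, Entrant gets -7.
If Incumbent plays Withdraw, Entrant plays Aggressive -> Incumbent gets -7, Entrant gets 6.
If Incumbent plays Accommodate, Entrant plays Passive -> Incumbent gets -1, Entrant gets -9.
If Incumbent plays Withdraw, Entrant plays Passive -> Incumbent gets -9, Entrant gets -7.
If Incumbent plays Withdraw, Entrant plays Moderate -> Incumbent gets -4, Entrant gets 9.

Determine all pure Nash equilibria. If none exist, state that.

Check each profile: it is a Nash equilibrium iff no player can strictly gain by switching unilaterally.
(Passive, Aggressive): Entrant can switch to Moderate (-7 → 2). Not NE.
(Passive, Moderate): Incumbent gets 6, best alternative -1; Entrant gets 2, best alternative 1. No profitable deviation — NE.
(Passive, Passive): Entrant can switch to Moderate (1 → 2). Not NE.
(Accommodate, Aggressive): Incumbent can switch to Passive (-2 → 3). Not NE.
(Accommodate, Moderate): Incumbent can switch to Passive (-1 → 6). Not NE.
(Accommodate, Passive): Incumbent can switch to Passive (-1 → 5). Not NE.
(Withdraw, Aggressive): Incumbent can switch to Passive (-7 → 3). Not NE.
(The remaining 2 profiles each have a profitable deviation by the same check.)

The unique pure-strategy Nash equilibrium is (Passive, Moderate).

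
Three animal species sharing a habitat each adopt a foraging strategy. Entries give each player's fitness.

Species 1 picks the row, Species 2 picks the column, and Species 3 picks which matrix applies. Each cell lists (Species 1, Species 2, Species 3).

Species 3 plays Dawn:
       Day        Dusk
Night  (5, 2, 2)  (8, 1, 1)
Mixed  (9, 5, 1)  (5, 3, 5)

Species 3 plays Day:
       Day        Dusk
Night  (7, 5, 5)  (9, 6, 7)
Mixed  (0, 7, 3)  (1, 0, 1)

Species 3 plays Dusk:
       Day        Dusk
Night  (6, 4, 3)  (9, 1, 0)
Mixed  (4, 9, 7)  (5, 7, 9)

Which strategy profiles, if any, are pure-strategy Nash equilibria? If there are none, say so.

(Night, Dusk, Day)

Species 1 against (Day, Dawn): payoffs 5, 9 → best response Mixed.
Species 1 against (Day, Day): payoffs 7, 0 → best response Night.
Species 1 against (Day, Dusk): payoffs 6, 4 → best response Night.
Species 1 against (Dusk, Dawn): payoffs 8, 5 → best response Night.
Species 1 against (Dusk, Day): payoffs 9, 1 → best response Night.
Species 1 against (Dusk, Dusk): payoffs 9, 5 → best response Night.
Species 2 against (Night, Dawn): payoffs 2, 1 → best response Day.
Species 2 against (Night, Day): payoffs 5, 6 → best response Dusk.
Species 2 against (Night, Dusk): payoffs 4, 1 → best response Day.
Species 2 against (Mixed, Dawn): payoffs 5, 3 → best response Day.
Species 2 against (Mixed, Day): payoffs 7, 0 → best response Day.
Species 2 against (Mixed, Dusk): payoffs 9, 7 → best response Day.
Species 3 against (Night, Day): payoffs 2, 5, 3 → best response Day.
Species 3 against (Night, Dusk): payoffs 1, 7, 0 → best response Day.
Species 3 against (Mixed, Day): payoffs 1, 3, 7 → best response Dusk.
Species 3 against (Mixed, Dusk): payoffs 5, 1, 9 → best response Dusk.
Mutual best responses: (Night, Dusk, Day).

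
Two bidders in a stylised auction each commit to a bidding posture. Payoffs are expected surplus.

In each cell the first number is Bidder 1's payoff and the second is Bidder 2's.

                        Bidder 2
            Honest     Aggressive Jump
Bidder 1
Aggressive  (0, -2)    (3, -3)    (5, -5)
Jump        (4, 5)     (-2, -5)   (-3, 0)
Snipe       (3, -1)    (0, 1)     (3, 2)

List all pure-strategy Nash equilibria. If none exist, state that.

(Aggressive, Honest): Bidder 1 can switch to Jump (0 → 4). Not NE.
(Aggressive, Aggressive): Bidder 2 can switch to Honest (-3 → -2). Not NE.
(Aggressive, Jump): Bidder 2 can switch to Honest (-5 → -2). Not NE.
(Jump, Honest): Bidder 1 gets 4, best alternative 3; Bidder 2 gets 5, best alternative 0. No profitable deviation — NE.
(Jump, Aggressive): Bidder 1 can switch to Aggressive (-2 → 3). Not NE.
(Jump, Jump): Bidder 1 can switch to Aggressive (-3 → 5). Not NE.
(Snipe, Honest): Bidder 1 can switch to Jump (3 → 4). Not NE.
(The remaining 2 profiles each have a profitable deviation by the same check.)

(Jump, Honest)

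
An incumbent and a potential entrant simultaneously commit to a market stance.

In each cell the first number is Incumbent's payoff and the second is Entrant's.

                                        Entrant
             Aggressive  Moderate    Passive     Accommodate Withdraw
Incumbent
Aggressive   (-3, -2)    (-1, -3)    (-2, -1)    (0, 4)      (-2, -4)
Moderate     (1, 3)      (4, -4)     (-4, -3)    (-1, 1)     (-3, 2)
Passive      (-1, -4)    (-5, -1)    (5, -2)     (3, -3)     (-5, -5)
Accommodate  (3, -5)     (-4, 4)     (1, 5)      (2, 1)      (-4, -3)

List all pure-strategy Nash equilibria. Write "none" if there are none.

For each strategy profile, look for a profitable unilateral deviation.
(Aggressive, Aggressive): Incumbent can switch to Moderate (-3 → 1). Not NE.
(Aggressive, Moderate): Incumbent can switch to Moderate (-1 → 4). Not NE.
(Aggressive, Passive): Incumbent can switch to Passive (-2 → 5). Not NE.
(Aggressive, Accommodate): Incumbent can switch to Passive (0 → 3). Not NE.
(Aggressive, Withdraw): Entrant can switch to Aggressive (-4 → -2). Not NE.
(Moderate, Aggressive): Incumbent can switch to Accommodate (1 → 3). Not NE.
(The remaining 14 profiles each have a profitable deviation by the same check.)

none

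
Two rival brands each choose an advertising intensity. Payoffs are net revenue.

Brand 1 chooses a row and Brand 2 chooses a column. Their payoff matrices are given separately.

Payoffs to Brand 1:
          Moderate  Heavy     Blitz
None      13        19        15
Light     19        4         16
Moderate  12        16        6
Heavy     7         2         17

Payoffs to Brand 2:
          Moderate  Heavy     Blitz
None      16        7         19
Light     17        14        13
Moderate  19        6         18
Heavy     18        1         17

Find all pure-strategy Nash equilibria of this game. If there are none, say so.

(Light, Moderate)

(None, Moderate): Brand 1 can switch to Light (13 → 19). Not NE.
(None, Heavy): Brand 2 can switch to Moderate (7 → 16). Not NE.
(None, Blitz): Brand 1 can switch to Light (15 → 16). Not NE.
(Light, Moderate): Brand 1 gets 19, best alternative 13; Brand 2 gets 17, best alternative 14. No profitable deviation — NE.
(Light, Heavy): Brand 1 can switch to None (4 → 19). Not NE.
(Light, Blitz): Brand 1 can switch to Heavy (16 → 17). Not NE.
(Moderate, Moderate): Brand 1 can switch to None (12 → 13). Not NE.
(Moderate, Heavy): Brand 1 can switch to None (16 → 19). Not NE.
(Moderate, Blitz): Brand 1 can switch to None (6 → 15). Not NE.
(Heavy, Moderate): Brand 1 can switch to None (7 → 13). Not NE.
(Heavy, Heavy): Brand 1 can switch to None (2 → 19). Not NE.
(Heavy, Blitz): Brand 2 can switch to Moderate (17 → 18). Not NE.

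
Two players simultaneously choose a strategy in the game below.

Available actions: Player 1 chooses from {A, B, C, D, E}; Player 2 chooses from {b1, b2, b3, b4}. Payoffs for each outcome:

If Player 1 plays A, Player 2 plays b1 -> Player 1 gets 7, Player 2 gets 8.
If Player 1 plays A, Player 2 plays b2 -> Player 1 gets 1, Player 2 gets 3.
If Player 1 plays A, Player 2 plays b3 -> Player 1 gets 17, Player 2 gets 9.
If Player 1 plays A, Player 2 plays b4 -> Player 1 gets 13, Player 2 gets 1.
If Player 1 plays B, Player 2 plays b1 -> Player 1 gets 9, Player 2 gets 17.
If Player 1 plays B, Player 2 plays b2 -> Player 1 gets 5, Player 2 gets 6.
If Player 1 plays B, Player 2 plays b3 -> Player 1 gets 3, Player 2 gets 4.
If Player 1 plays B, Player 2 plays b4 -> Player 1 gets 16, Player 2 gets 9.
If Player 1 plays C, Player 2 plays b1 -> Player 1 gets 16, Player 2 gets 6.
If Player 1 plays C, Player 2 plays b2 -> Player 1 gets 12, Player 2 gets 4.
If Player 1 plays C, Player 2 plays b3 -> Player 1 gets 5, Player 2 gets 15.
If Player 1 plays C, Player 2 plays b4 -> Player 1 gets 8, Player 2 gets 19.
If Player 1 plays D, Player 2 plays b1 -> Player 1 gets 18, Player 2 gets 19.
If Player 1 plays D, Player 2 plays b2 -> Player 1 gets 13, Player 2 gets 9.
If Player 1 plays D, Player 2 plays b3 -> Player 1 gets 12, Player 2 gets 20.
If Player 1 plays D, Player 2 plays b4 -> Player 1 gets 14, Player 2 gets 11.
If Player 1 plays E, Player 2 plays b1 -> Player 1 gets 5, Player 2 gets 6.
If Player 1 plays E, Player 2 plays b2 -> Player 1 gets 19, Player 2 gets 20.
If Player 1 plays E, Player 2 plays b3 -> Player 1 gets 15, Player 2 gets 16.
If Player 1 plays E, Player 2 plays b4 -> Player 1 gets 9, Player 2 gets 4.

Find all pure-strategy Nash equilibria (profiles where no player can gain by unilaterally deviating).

Player 1 against b1: payoffs 7, 9, 16, 18, 5 → best response D.
Player 1 against b2: payoffs 1, 5, 12, 13, 19 → best response E.
Player 1 against b3: payoffs 17, 3, 5, 12, 15 → best response A.
Player 1 against b4: payoffs 13, 16, 8, 14, 9 → best response B.
Player 2 against A: payoffs 8, 3, 9, 1 → best response b3.
Player 2 against B: payoffs 17, 6, 4, 9 → best response b1.
Player 2 against C: payoffs 6, 4, 15, 19 → best response b4.
Player 2 against D: payoffs 19, 9, 20, 11 → best response b3.
Player 2 against E: payoffs 6, 20, 16, 4 → best response b2.
Mutual best responses: (A, b3); (E, b2).

Pure-strategy Nash equilibria: (A, b3), (E, b2)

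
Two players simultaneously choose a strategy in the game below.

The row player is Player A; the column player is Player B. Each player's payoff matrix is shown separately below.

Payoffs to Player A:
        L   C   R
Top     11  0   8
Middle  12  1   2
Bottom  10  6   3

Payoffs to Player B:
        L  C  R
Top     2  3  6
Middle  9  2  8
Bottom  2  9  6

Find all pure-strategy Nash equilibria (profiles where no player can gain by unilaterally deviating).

Pure-strategy Nash equilibria: (Top, R) and (Middle, L) and (Bottom, C)

Player A against L: payoffs 11, 12, 10 → best response Middle.
Player A against C: payoffs 0, 1, 6 → best response Bottom.
Player A against R: payoffs 8, 2, 3 → best response Top.
Player B against Top: payoffs 2, 3, 6 → best response R.
Player B against Middle: payoffs 9, 2, 8 → best response L.
Player B against Bottom: payoffs 2, 9, 6 → best response C.
Mutual best responses: (Top, R); (Middle, L); (Bottom, C).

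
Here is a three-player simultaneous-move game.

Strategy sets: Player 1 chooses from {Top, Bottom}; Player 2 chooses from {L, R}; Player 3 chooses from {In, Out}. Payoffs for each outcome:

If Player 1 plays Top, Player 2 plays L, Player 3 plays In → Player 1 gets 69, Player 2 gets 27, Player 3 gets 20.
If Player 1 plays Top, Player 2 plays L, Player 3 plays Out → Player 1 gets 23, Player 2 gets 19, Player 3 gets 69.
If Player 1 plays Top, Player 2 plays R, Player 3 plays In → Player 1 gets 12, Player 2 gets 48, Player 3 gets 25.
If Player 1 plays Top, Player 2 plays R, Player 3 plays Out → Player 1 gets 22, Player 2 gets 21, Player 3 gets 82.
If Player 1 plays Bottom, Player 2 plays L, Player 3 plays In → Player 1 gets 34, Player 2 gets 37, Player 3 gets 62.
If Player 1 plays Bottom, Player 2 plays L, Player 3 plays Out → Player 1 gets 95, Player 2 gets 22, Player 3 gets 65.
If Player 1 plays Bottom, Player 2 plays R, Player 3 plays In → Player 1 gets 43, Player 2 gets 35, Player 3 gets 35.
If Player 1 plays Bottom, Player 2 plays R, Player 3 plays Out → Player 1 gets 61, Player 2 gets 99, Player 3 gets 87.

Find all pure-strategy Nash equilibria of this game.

Player 1 against (L, In): payoffs 69, 34 → best response Top.
Player 1 against (L, Out): payoffs 23, 95 → best response Bottom.
Player 1 against (R, In): payoffs 12, 43 → best response Bottom.
Player 1 against (R, Out): payoffs 22, 61 → best response Bottom.
Player 2 against (Top, In): payoffs 27, 48 → best response R.
Player 2 against (Top, Out): payoffs 19, 21 → best response R.
Player 2 against (Bottom, In): payoffs 37, 35 → best response L.
Player 2 against (Bottom, Out): payoffs 22, 99 → best response R.
Player 3 against (Top, L): payoffs 20, 69 → best response Out.
Player 3 against (Top, R): payoffs 25, 82 → best response Out.
Player 3 against (Bottom, L): payoffs 62, 65 → best response Out.
Player 3 against (Bottom, R): payoffs 35, 87 → best response Out.
Mutual best responses: (Bottom, R, Out).

(Bottom, R, Out)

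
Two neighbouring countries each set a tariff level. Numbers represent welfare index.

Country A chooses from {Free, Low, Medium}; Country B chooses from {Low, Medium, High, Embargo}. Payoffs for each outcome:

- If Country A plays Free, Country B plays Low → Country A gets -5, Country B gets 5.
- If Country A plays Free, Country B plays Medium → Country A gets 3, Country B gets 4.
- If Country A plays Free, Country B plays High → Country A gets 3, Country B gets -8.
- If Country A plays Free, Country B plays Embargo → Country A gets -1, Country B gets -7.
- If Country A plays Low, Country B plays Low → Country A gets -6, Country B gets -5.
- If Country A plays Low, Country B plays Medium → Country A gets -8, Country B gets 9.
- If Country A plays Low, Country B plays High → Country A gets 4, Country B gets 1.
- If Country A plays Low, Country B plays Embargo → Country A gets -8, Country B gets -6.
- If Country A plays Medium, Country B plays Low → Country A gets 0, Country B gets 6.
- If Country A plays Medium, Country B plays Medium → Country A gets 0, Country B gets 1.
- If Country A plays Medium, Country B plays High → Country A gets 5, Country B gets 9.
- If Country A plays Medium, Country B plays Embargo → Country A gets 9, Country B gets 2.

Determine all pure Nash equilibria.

The unique pure-strategy Nash equilibrium is (Medium, High).

Check each profile: it is a Nash equilibrium iff no player can strictly gain by switching unilaterally.
(Free, Low): Country A can switch to Medium (-5 → 0). Not NE.
(Free, Medium): Country B can switch to Low (4 → 5). Not NE.
(Free, High): Country A can switch to Low (3 → 4). Not NE.
(Free, Embargo): Country A can switch to Medium (-1 → 9). Not NE.
(Low, Low): Country A can switch to Free (-6 → -5). Not NE.
(Low, Medium): Country A can switch to Free (-8 → 3). Not NE.
(Medium, High): Country A gets 5, best alternative 4; Country B gets 9, best alternative 6. No profitable deviation — NE.
(The remaining 5 profiles each have a profitable deviation by the same check.)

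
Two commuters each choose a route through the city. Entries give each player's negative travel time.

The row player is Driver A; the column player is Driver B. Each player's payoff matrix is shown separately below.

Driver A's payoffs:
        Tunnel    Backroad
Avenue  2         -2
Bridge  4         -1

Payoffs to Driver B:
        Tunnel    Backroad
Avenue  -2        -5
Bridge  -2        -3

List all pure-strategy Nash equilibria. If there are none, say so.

(Bridge, Tunnel)

(Avenue, Tunnel): Driver A can switch to Bridge (2 → 4). Not NE.
(Avenue, Backroad): Driver A can switch to Bridge (-2 → -1). Not NE.
(Bridge, Tunnel): Driver A gets 4, best alternative 2; Driver B gets -2, best alternative -3. No profitable deviation — NE.
(Bridge, Backroad): Driver B can switch to Tunnel (-3 → -2). Not NE.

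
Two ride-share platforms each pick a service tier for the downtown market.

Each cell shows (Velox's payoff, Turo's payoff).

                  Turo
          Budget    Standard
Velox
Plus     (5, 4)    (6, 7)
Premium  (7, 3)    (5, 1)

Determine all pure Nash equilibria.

(Plus, Standard), (Premium, Budget)

(Plus, Budget): Velox can switch to Premium (5 → 7). Not NE.
(Plus, Standard): Velox gets 6, best alternative 5; Turo gets 7, best alternative 4. No profitable deviation — NE.
(Premium, Budget): Velox gets 7, best alternative 5; Turo gets 3, best alternative 1. No profitable deviation — NE.
(Premium, Standard): Velox can switch to Plus (5 → 6). Not NE.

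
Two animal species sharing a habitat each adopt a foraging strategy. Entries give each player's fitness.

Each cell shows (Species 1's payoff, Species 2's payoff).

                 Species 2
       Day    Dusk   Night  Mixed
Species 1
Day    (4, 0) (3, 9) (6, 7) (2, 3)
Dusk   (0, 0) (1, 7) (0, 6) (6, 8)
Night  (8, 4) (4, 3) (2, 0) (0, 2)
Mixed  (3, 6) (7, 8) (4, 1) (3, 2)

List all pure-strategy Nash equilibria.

The pure Nash equilibria are (Dusk, Mixed) and (Night, Day) and (Mixed, Dusk).

Species 1 against Day: payoffs 4, 0, 8, 3 → best response Night.
Species 1 against Dusk: payoffs 3, 1, 4, 7 → best response Mixed.
Species 1 against Night: payoffs 6, 0, 2, 4 → best response Day.
Species 1 against Mixed: payoffs 2, 6, 0, 3 → best response Dusk.
Species 2 against Day: payoffs 0, 9, 7, 3 → best response Dusk.
Species 2 against Dusk: payoffs 0, 7, 6, 8 → best response Mixed.
Species 2 against Night: payoffs 4, 3, 0, 2 → best response Day.
Species 2 against Mixed: payoffs 6, 8, 1, 2 → best response Dusk.
Mutual best responses: (Dusk, Mixed); (Night, Day); (Mixed, Dusk).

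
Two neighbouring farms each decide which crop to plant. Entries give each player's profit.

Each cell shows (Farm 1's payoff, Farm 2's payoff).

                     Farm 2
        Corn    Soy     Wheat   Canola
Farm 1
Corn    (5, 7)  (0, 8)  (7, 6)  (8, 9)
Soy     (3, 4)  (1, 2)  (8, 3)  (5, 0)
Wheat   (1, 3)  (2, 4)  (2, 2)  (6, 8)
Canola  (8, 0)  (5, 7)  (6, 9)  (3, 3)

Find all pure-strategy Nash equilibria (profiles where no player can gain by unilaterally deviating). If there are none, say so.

Farm 1 against Corn: payoffs 5, 3, 1, 8 → best response Canola.
Farm 1 against Soy: payoffs 0, 1, 2, 5 → best response Canola.
Farm 1 against Wheat: payoffs 7, 8, 2, 6 → best response Soy.
Farm 1 against Canola: payoffs 8, 5, 6, 3 → best response Corn.
Farm 2 against Corn: payoffs 7, 8, 6, 9 → best response Canola.
Farm 2 against Soy: payoffs 4, 2, 3, 0 → best response Corn.
Farm 2 against Wheat: payoffs 3, 4, 2, 8 → best response Canola.
Farm 2 against Canola: payoffs 0, 7, 9, 3 → best response Wheat.
Mutual best responses: (Corn, Canola).

Pure NE: (Corn, Canola)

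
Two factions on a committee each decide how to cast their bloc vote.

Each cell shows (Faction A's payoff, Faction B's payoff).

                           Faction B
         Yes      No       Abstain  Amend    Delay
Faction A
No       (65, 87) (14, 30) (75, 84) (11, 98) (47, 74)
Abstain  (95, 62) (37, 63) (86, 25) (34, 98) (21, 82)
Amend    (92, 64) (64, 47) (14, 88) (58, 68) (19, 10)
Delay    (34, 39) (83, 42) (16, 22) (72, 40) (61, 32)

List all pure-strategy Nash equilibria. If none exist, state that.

(Delay, No)

(No, Yes): Faction A can switch to Abstain (65 → 95). Not NE.
(No, No): Faction A can switch to Abstain (14 → 37). Not NE.
(No, Abstain): Faction A can switch to Abstain (75 → 86). Not NE.
(No, Amend): Faction A can switch to Abstain (11 → 34). Not NE.
(No, Delay): Faction A can switch to Delay (47 → 61). Not NE.
(Abstain, Yes): Faction B can switch to No (62 → 63). Not NE.
(Abstain, No): Faction A can switch to Amend (37 → 64). Not NE.
(Abstain, Abstain): Faction B can switch to Yes (25 → 62). Not NE.
(Abstain, Amend): Faction A can switch to Amend (34 → 58). Not NE.
(Abstain, Delay): Faction A can switch to No (21 → 47). Not NE.
(Delay, No): Faction A gets 83, best alternative 64; Faction B gets 42, best alternative 40. No profitable deviation — NE.
(The remaining 9 profiles each have a profitable deviation by the same check.)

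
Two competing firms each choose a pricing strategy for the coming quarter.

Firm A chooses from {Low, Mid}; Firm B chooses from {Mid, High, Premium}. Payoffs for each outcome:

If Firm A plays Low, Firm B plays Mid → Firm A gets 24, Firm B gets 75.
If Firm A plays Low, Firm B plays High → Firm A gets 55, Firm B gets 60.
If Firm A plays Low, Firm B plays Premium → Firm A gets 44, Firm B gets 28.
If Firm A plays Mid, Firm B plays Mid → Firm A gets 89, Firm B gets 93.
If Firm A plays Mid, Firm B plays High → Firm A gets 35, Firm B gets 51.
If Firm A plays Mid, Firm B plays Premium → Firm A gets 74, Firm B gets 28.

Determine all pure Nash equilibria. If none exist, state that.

(Mid, Mid)

Firm A against Mid: payoffs 24, 89 → best response Mid.
Firm A against High: payoffs 55, 35 → best response Low.
Firm A against Premium: payoffs 44, 74 → best response Mid.
Firm B against Low: payoffs 75, 60, 28 → best response Mid.
Firm B against Mid: payoffs 93, 51, 28 → best response Mid.
Mutual best responses: (Mid, Mid).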